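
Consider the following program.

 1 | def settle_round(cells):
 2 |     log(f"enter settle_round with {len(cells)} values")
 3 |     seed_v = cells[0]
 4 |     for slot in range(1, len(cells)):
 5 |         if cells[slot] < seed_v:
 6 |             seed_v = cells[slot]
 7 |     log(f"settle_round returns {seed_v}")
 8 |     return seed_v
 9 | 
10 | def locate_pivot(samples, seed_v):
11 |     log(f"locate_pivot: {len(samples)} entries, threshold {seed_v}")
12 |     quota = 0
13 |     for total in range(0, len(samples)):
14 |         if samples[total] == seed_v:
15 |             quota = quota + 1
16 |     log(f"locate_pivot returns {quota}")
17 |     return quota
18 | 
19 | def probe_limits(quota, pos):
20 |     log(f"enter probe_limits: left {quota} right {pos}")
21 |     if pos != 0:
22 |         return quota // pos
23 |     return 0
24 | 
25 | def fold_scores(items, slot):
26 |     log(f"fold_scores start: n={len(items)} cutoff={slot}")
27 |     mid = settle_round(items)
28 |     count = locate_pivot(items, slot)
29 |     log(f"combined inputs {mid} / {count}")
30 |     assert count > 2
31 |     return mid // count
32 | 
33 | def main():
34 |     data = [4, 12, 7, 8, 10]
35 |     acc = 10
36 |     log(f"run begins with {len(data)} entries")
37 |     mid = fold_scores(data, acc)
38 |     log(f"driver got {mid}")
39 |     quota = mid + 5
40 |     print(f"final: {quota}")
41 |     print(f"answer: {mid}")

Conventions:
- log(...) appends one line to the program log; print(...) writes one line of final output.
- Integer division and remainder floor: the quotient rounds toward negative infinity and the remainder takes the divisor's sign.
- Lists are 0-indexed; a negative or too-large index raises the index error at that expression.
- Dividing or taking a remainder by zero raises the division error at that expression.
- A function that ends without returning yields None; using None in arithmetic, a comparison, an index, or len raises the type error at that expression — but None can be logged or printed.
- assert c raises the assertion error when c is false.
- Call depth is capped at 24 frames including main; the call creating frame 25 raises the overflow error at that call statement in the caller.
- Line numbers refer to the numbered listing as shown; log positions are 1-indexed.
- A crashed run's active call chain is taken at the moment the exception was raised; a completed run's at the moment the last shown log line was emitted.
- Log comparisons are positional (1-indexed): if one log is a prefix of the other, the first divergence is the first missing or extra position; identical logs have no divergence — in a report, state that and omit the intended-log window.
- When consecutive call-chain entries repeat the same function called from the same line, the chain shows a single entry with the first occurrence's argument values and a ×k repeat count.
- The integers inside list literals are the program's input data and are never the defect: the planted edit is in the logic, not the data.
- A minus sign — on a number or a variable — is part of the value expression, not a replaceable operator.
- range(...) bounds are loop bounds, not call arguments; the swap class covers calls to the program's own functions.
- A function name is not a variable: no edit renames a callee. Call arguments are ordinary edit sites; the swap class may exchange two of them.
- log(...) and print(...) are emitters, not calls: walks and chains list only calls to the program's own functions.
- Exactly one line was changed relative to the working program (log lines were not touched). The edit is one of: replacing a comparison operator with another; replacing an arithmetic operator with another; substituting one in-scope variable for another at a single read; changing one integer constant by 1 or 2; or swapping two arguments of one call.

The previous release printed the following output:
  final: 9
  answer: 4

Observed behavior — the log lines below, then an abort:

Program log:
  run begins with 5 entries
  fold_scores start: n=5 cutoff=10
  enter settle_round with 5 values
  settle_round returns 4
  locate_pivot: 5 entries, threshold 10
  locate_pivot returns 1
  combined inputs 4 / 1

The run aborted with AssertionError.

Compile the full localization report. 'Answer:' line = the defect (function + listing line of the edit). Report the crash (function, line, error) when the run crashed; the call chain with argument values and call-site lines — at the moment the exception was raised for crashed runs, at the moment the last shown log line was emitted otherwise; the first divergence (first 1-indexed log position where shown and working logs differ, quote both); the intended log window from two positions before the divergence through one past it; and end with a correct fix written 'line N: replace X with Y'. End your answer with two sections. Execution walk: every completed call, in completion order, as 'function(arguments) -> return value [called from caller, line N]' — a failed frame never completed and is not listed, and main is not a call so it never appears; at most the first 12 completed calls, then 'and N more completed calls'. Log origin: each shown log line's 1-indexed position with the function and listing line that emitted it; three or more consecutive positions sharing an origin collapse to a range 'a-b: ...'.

Answer: the defect is in fold_scores at line 30.
Core observation: The shown log is a 7-line prefix of the intended one, whose next entry is 'driver got 4'.
Crash: fold_scores, line 30, AssertionError.
Call chain: main -> fold_scores([4, 12, 7, 8, 10], 10) (called at line 37).
First divergence: position 8 (shown log ended at 7 lines; the working version continues: 'driver got 4').
Intended log window:
  6: locate_pivot returns 1
  7: combined inputs 4 / 1
  8: driver got 4
Execution walk:
  settle_round([4, 12, 7, 8, 10]) -> 4  [called from fold_scores, line 27]
  locate_pivot([4, 12, 7, 8, 10], 10) -> 1  [called from fold_scores, line 28]
Log origin:
  1: logged in main at line 36
  2: logged in fold_scores at line 26
  3: logged in settle_round at line 2
  4: logged in settle_round at line 7
  5: logged in locate_pivot at line 11
  6: logged in locate_pivot at line 16
  7: logged in fold_scores at line 29
A correct fix: line 30: replace `2` with `0`.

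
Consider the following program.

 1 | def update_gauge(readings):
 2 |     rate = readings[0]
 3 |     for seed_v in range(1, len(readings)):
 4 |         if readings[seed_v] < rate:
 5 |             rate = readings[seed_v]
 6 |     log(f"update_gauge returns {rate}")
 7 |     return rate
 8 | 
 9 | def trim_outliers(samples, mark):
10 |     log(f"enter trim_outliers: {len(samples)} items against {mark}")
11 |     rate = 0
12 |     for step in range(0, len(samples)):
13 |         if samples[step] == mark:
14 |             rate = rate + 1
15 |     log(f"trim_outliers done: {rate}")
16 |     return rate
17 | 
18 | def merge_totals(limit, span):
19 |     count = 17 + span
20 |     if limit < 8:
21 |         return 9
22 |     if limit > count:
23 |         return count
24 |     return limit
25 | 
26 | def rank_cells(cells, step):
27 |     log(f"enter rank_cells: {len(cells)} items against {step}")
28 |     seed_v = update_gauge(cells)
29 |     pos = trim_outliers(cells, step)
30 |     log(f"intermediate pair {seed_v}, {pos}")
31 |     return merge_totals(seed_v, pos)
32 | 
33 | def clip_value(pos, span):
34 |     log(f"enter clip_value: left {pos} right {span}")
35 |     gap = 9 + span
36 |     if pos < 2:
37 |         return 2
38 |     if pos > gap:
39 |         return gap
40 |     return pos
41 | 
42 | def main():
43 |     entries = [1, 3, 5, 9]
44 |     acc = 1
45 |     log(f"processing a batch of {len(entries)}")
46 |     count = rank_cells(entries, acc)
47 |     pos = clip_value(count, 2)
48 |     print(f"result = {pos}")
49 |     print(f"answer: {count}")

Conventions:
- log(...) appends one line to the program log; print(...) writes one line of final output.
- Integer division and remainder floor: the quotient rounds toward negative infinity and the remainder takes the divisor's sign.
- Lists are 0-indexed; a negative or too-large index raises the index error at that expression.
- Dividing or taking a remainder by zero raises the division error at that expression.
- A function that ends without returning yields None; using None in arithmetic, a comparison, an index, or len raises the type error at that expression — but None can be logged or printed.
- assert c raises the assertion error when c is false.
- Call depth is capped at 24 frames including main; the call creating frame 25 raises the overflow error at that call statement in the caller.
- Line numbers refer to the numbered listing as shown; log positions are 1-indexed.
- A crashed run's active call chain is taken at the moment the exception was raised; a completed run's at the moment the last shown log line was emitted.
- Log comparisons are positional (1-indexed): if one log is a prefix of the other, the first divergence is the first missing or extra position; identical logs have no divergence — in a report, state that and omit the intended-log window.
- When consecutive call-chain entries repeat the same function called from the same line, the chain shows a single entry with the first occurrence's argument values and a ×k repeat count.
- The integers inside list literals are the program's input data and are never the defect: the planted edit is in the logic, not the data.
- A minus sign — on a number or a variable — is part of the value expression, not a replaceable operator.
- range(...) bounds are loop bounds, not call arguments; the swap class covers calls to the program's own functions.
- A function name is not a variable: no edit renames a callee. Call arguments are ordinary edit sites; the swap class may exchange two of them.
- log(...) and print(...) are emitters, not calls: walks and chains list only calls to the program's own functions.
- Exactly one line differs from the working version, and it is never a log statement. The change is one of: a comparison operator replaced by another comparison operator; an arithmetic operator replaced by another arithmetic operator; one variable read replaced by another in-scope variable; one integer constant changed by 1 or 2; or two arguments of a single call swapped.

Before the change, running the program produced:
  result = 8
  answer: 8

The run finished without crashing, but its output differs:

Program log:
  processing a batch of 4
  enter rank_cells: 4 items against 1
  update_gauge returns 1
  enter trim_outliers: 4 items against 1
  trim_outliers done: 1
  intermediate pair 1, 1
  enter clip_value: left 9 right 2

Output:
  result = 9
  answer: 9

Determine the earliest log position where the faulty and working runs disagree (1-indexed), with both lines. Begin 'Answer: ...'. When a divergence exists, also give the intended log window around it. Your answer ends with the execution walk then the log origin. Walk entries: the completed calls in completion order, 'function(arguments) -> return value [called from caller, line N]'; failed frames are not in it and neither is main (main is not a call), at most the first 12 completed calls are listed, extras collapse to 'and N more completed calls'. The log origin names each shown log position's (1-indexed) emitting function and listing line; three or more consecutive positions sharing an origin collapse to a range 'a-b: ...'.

Answer: position 7; shown 'enter clip_value: left 9 right 2' vs intended 'enter clip_value: left 8 right 2'.
Intended log window:
  5: trim_outliers done: 1
  6: intermediate pair 1, 1
  7: enter clip_value: left 8 right 2
Execution walk:
  update_gauge([1, 3, 5, 9]) -> 1  [called from rank_cells, line 28]
  trim_outliers([1, 3, 5, 9], 1) -> 1  [called from rank_cells, line 29]
  merge_totals(1, 1) -> 9  [called from rank_cells, line 31]
  rank_cells([1, 3, 5, 9], 1) -> 9  [called from main, line 46]
  clip_value(9, 2) -> 9  [called from main, line 47]
Log line origins:
  1: emitted by main (line 45)
  2: emitted by rank_cells (line 27)
  3: emitted by update_gauge (line 6)
  4: emitted by trim_outliers (line 10)
  5: emitted by trim_outliers (line 15)
  6: emitted by rank_cells (line 30)
  7: emitted by clip_value (line 34)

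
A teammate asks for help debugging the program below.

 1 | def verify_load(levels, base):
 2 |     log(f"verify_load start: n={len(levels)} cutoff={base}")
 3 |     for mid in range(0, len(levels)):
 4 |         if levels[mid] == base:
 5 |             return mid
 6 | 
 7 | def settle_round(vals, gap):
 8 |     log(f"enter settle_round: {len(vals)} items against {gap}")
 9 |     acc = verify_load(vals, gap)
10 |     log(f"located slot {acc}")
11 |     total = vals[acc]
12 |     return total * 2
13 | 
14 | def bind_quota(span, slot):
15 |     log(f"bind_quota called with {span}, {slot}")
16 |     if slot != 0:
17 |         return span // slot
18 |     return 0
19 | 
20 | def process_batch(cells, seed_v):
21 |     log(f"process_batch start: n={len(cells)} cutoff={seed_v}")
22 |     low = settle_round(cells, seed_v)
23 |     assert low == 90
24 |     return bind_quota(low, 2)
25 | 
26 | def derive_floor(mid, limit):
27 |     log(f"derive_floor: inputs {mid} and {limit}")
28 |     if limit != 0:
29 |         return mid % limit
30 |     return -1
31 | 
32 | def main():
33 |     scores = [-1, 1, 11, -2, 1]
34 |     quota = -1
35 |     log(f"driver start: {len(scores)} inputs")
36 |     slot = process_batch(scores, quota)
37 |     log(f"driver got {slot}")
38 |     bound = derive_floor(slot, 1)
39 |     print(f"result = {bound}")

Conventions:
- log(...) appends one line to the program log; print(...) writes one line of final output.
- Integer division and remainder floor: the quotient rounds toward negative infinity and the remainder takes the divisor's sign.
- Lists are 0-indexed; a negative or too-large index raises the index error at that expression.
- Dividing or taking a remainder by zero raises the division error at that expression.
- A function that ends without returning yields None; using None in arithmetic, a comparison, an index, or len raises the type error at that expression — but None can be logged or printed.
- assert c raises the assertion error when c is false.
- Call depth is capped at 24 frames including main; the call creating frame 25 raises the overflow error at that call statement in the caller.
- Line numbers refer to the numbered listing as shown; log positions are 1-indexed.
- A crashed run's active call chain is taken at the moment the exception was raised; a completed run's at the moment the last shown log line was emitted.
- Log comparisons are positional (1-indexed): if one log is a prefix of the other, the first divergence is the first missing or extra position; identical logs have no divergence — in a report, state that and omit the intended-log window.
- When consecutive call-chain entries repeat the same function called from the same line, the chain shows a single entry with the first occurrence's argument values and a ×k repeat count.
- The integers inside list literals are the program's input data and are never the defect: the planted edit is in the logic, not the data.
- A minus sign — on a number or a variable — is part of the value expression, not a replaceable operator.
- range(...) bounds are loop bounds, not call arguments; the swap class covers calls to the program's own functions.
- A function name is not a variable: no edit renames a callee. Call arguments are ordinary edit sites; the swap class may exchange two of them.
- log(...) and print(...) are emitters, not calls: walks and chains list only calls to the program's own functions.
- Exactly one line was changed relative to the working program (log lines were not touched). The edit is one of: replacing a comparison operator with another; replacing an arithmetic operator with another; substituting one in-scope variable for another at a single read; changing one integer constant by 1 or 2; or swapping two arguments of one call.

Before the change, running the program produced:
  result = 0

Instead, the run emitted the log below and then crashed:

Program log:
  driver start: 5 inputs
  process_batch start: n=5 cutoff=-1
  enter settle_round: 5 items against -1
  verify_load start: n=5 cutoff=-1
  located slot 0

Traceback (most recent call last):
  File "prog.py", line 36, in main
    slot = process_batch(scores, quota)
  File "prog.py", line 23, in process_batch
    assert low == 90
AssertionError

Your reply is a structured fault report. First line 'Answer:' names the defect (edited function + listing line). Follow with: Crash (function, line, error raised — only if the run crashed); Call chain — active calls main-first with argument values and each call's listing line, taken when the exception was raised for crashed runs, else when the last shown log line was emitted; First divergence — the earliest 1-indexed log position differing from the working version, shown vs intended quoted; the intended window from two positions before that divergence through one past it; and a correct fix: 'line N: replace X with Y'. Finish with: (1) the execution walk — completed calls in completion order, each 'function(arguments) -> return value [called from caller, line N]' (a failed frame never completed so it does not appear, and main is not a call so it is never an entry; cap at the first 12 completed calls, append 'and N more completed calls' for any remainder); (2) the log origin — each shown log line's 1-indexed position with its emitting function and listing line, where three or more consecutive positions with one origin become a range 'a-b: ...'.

Answer: the defect is in process_batch at line 23.
Key observation: The shown log is a 5-line prefix of the intended one, whose next entry is 'bind_quota called with -2, 2'.
Crash: process_batch, line 23, AssertionError.
Call chain: main -> process_batch([-1, 1, 11, -2, 1], -1) (called at line 36).
First divergence: position 6 (shown log ended at 5 lines; the working version continues: 'bind_quota called with -2, 2').
Intended log window:
  4: verify_load start: n=5 cutoff=-1
  5: located slot 0
  6: bind_quota called with -2, 2
  7: driver got -1
Execution walk:
  verify_load([-1, 1, 11, -2, 1], -1) -> 0  [called from settle_round, line 9]
  settle_round([-1, 1, 11, -2, 1], -1) -> -2  [called from process_batch, line 22]
Log origins:
  1 — main, line 35
  2 — process_batch, line 21
  3 — settle_round, line 8
  4 — verify_load, line 2
  5 — settle_round, line 10
A correct fix: line 23: replace `==` with `<=`.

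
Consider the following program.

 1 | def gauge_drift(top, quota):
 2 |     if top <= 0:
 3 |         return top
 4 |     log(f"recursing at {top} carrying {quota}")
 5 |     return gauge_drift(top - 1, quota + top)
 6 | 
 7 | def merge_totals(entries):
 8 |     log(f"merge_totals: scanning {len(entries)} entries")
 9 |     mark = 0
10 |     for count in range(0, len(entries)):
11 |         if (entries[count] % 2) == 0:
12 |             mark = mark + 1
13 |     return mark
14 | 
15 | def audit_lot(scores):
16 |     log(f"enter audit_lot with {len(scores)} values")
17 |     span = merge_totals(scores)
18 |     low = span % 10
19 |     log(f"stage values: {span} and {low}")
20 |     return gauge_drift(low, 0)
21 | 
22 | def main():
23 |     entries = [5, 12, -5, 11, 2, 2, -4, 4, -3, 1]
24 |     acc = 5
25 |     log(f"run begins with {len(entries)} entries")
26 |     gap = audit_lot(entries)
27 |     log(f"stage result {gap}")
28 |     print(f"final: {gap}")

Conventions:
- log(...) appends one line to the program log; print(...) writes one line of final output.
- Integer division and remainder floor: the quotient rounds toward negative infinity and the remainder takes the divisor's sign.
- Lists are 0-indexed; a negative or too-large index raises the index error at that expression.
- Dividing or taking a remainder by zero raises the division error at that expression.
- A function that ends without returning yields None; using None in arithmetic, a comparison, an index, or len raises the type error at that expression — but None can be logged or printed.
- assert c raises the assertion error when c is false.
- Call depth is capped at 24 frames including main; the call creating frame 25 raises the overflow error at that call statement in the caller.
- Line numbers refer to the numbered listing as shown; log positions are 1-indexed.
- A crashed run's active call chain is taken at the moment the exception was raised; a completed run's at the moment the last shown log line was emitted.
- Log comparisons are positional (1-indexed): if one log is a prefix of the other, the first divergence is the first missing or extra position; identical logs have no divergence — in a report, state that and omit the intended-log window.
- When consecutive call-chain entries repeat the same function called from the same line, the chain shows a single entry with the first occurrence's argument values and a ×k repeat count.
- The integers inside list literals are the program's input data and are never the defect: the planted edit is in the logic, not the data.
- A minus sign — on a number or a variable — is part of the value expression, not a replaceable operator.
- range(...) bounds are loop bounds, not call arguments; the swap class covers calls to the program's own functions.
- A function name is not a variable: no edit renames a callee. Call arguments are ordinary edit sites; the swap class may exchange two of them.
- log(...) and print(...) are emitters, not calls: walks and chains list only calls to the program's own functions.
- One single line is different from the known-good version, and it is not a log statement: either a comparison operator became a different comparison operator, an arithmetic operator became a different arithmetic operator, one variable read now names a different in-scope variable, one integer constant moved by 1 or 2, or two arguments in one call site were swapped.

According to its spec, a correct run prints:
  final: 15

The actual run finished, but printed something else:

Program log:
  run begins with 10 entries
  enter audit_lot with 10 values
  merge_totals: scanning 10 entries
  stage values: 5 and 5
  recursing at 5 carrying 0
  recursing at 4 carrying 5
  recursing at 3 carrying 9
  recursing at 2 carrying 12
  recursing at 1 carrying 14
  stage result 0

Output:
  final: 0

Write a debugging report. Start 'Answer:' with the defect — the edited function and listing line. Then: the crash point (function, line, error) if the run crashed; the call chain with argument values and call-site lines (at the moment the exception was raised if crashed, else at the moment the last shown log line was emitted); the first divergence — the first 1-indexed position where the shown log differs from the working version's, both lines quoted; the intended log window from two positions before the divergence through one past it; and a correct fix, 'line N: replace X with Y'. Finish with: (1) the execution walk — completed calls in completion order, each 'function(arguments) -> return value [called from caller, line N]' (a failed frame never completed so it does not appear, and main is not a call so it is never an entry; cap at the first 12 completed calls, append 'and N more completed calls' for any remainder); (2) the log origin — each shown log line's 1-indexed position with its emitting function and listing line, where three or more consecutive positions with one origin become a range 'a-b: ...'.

Answer: the defect is in gauge_drift at line 3.
Key fact: Everything matches until log position 10, which reads 'stage result 0' in place of 'stage result 15'.
Call chain: main.
First divergence: position 10 — shown 'stage result 0', intended 'stage result 15'.
Intended log window:
  8: recursing at 2 carrying 12
  9: recursing at 1 carrying 14
  10: stage result 15
Execution walk:
  merge_totals([5, 12, -5, 11, 2, 2, -4, 4, -3, 1]) -> 5  [called from audit_lot, line 17]
  gauge_drift(0, 15) -> 0  [called from gauge_drift, line 5]
  gauge_drift(1, 14) -> 0  [called from gauge_drift, line 5]
  gauge_drift(2, 12) -> 0  [called from gauge_drift, line 5]
  gauge_drift(3, 9) -> 0  [called from gauge_drift, line 5]
  gauge_drift(4, 5) -> 0  [called from gauge_drift, line 5]
  gauge_drift(5, 0) -> 0  [called from audit_lot, line 20]
  audit_lot([5, 12, -5, 11, 2, 2, -4, 4, -3, 1]) -> 0  [called from main, line 26]
Log origins:
  1: logged in main at line 25
  2: logged in audit_lot at line 16
  3: logged in merge_totals at line 8
  4: logged in audit_lot at line 19
  5-9: logged in gauge_drift at line 4
  10: logged in main at line 27
A correct fix: line 3: replace `top` with `quota`.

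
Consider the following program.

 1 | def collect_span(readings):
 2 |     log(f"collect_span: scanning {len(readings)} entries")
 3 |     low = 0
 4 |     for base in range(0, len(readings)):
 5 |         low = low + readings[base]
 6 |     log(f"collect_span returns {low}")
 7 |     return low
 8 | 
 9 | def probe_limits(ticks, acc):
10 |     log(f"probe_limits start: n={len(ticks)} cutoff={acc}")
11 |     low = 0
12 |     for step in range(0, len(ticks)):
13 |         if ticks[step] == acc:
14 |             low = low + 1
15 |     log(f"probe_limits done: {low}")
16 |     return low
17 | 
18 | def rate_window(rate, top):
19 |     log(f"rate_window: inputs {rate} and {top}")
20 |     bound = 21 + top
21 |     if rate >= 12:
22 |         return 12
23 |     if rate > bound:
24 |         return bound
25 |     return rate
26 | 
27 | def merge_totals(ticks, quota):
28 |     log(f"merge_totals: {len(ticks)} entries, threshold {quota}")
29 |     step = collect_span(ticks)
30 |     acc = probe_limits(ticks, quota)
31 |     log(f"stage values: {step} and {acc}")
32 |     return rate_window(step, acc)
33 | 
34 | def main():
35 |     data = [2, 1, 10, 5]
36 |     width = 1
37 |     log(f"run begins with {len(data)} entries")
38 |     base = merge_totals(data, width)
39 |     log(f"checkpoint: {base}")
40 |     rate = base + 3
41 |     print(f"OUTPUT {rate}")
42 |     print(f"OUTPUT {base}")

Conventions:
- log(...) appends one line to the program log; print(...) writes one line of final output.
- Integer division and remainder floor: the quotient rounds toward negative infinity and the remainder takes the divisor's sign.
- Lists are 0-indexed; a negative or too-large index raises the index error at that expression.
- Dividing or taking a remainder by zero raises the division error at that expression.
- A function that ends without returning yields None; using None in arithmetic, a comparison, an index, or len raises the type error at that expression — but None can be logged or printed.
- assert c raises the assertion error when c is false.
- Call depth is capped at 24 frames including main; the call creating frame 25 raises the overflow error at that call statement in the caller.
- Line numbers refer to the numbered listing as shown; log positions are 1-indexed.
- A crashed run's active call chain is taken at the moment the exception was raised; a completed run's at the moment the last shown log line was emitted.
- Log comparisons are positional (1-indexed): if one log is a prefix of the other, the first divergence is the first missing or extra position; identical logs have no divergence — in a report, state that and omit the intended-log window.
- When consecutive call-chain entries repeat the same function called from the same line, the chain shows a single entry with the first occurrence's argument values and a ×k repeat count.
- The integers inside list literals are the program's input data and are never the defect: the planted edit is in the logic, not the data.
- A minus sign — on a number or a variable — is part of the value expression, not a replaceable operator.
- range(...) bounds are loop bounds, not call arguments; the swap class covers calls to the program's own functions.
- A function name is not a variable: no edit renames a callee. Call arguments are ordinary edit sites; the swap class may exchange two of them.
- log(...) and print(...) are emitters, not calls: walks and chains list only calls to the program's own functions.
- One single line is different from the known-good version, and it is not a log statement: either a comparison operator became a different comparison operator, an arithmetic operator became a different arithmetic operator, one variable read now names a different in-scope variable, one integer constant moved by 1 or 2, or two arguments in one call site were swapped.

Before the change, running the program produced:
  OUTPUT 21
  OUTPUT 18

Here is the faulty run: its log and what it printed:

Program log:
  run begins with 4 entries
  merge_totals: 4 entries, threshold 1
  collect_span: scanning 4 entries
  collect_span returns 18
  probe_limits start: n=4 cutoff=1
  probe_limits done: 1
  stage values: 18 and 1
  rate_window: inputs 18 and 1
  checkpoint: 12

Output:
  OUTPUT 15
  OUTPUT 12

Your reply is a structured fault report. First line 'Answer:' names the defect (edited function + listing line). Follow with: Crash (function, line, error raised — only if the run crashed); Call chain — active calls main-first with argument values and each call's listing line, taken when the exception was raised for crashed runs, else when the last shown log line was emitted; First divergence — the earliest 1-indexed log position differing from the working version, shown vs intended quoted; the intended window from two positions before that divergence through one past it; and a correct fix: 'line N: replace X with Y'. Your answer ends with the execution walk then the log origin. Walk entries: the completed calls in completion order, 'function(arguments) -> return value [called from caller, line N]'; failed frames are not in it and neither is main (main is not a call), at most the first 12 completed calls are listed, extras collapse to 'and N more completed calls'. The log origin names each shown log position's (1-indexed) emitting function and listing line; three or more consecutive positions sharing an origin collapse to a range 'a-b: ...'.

Answer: the defect is in rate_window at line 21.
Key observation: The earliest visible damage is log position 9 — 'checkpoint: 12' rather than the intended 'checkpoint: 18'.
Call chain: main.
First divergence: position 9 — the shown line 'checkpoint: 12' should read 'checkpoint: 18'.
Intended log window:
  7: stage values: 18 and 1
  8: rate_window: inputs 18 and 1
  9: checkpoint: 18
Execution walk:
  collect_span([2, 1, 10, 5]) -> 18  [called from merge_totals, line 29]
  probe_limits([2, 1, 10, 5], 1) -> 1  [called from merge_totals, line 30]
  rate_window(18, 1) -> 12  [called from merge_totals, line 32]
  merge_totals([2, 1, 10, 5], 1) -> 12  [called from main, line 38]
Log line origins:
  1: emitted by main (line 37)
  2: emitted by merge_totals (line 28)
  3: emitted by collect_span (line 2)
  4: emitted by collect_span (line 6)
  5: emitted by probe_limits (line 10)
  6: emitted by probe_limits (line 15)
  7: emitted by merge_totals (line 31)
  8: emitted by rate_window (line 19)
  9: emitted by main (line 39)
A correct fix: line 21: replace `>=` with `<`.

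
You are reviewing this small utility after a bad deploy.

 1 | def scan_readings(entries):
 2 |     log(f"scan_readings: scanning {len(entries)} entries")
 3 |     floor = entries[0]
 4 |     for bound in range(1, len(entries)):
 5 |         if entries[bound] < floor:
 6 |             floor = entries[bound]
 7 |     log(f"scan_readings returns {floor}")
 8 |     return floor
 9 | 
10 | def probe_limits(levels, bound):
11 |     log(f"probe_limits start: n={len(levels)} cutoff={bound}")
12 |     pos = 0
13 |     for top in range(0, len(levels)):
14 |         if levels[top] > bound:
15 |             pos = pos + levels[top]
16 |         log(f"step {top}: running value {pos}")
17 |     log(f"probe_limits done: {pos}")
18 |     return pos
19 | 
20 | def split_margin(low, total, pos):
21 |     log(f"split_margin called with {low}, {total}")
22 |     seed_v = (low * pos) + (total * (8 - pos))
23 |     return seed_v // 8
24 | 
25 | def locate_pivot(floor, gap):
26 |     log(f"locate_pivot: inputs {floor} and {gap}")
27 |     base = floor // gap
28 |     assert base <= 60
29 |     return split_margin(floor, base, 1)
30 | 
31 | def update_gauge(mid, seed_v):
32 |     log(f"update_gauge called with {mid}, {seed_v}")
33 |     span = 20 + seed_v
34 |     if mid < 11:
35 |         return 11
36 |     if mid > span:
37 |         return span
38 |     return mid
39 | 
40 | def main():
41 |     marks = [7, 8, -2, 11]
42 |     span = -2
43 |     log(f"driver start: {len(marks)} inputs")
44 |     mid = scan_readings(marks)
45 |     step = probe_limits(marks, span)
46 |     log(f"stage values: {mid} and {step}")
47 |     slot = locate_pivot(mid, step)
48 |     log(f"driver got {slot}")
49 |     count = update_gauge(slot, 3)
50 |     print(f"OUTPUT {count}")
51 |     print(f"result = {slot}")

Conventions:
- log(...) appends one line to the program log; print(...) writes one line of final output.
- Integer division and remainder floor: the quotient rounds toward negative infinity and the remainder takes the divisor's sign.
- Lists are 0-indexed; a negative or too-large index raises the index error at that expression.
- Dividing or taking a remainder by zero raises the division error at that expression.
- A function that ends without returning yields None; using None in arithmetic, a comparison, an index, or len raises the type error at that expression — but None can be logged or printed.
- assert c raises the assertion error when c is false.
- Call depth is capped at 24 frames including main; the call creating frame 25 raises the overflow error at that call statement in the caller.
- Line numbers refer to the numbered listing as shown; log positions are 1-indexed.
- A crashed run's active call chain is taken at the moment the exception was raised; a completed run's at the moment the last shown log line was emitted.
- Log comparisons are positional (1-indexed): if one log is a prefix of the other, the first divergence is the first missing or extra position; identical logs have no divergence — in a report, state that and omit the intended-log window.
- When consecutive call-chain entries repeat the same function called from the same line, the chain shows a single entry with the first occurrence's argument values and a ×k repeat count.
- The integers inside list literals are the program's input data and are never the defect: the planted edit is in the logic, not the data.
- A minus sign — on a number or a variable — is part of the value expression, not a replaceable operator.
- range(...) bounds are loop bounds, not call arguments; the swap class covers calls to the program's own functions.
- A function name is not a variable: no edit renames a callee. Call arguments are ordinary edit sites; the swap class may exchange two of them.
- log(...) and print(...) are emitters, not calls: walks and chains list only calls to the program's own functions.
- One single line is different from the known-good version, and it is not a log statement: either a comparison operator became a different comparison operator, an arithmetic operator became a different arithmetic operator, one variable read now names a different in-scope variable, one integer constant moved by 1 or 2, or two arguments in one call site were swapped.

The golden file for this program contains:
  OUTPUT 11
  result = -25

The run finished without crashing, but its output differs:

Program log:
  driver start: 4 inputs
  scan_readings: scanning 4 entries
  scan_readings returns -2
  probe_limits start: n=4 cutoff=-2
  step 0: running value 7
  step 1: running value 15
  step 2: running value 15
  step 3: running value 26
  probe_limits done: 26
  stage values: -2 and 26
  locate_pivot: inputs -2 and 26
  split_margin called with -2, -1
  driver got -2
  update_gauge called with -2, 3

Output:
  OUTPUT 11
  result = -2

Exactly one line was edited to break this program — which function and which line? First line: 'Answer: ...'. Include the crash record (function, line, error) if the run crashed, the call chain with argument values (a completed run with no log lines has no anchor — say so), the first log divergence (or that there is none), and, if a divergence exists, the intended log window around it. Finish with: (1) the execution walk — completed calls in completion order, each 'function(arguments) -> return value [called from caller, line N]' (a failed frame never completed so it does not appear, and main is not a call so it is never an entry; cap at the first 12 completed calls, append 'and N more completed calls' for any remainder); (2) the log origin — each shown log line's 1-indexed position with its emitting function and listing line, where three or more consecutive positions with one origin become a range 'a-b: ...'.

Answer: the defect is in locate_pivot at line 27.
Key observation: Everything matches until log position 12, which reads 'split_margin called with -2, -1' in place of 'split_margin called with -2, -28'.
Call chain: main -> update_gauge(-2, 3) (called at line 49).
First divergence: position 12; shown 'split_margin called with -2, -1' vs intended 'split_margin called with -2, -28'.
Intended log window:
  10: stage values: -2 and 26
  11: locate_pivot: inputs -2 and 26
  12: split_margin called with -2, -28
  13: driver got -25
Execution walk:
  scan_readings([7, 8, -2, 11]) -> -2  [called from main, line 44]
  probe_limits([7, 8, -2, 11], -2) -> 26  [called from main, line 45]
  split_margin(-2, -1, 1) -> -2  [called from locate_pivot, line 29]
  locate_pivot(-2, 26) -> -2  [called from main, line 47]
  update_gauge(-2, 3) -> 11  [called from main, line 49]
Log origins:
  1: emitted by main (line 43)
  2: emitted by scan_readings (line 2)
  3: emitted by scan_readings (line 7)
  4: emitted by probe_limits (line 11)
  5-8: emitted by probe_limits (line 16)
  9: emitted by probe_limits (line 17)
  10: emitted by main (line 46)
  11: emitted by locate_pivot (line 26)
  12: emitted by split_margin (line 21)
  13: emitted by main (line 48)
  14: emitted by update_gauge (line 32)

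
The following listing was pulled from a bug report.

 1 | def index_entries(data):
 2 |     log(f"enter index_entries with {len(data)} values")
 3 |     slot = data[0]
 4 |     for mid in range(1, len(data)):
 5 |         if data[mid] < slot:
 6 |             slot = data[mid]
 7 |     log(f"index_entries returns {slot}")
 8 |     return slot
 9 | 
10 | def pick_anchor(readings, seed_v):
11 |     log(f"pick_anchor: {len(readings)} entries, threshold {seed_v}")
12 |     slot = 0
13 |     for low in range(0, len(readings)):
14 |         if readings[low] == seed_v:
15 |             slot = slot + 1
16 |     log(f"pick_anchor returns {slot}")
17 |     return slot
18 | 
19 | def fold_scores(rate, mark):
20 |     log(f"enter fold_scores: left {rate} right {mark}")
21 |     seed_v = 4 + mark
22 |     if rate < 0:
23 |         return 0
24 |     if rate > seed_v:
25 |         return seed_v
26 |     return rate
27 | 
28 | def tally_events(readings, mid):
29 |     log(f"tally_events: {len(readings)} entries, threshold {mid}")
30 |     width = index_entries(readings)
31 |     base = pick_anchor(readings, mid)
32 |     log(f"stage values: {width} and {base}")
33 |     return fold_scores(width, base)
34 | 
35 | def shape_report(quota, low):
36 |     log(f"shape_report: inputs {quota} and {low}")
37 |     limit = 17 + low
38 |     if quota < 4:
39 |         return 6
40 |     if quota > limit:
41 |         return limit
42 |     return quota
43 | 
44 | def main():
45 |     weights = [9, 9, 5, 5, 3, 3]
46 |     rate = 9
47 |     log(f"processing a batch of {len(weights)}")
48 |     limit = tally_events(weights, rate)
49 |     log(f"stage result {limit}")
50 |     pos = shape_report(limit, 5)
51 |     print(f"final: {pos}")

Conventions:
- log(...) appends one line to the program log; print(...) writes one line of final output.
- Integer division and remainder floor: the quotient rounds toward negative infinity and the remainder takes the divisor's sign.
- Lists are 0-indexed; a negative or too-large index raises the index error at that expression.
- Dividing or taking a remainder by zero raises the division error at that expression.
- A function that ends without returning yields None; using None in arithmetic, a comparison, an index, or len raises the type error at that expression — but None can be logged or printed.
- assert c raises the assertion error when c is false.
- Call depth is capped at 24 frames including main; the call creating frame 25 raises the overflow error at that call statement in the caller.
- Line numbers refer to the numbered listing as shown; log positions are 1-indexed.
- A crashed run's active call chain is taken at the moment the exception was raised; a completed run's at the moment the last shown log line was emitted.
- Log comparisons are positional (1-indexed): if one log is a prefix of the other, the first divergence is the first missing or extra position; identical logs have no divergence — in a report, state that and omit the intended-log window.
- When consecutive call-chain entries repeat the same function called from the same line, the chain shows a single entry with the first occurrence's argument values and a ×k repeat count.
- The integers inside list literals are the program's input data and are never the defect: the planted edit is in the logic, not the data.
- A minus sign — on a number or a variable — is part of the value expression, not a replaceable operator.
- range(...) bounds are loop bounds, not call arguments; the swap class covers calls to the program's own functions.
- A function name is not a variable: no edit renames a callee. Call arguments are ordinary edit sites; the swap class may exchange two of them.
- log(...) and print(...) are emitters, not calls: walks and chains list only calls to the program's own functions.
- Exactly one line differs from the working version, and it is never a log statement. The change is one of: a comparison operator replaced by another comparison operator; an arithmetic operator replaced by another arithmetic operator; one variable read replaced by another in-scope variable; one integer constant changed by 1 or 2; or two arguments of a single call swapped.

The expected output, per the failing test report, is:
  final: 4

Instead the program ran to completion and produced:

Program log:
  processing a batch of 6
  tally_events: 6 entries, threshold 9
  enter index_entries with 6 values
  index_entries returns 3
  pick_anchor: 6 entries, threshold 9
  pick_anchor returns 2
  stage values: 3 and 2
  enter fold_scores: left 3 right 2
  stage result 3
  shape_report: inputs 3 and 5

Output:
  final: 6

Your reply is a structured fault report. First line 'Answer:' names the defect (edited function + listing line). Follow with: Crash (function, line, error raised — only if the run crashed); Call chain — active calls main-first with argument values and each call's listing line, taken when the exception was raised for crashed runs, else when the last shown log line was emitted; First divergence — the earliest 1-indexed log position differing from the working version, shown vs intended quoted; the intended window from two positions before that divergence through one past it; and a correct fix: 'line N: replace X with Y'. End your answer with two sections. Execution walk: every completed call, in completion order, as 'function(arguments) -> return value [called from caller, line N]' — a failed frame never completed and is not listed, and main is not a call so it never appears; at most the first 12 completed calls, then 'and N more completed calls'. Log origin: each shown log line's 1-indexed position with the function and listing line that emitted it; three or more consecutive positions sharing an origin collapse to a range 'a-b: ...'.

Answer: the defect is in shape_report at line 39.
Key observation: Nothing in the log betrays the bug — only the output does.
Call chain: main -> shape_report(3, 5) (called at line 50).
First divergence: none — the logs agree in full.
Execution walk:
  index_entries([9, 9, 5, 5, 3, 3]) -> 3  [called from tally_events, line 30]
  pick_anchor([9, 9, 5, 5, 3, 3], 9) -> 2  [called from tally_events, line 31]
  fold_scores(3, 2) -> 3  [called from tally_events, line 33]
  tally_events([9, 9, 5, 5, 3, 3], 9) -> 3  [called from main, line 48]
  shape_report(3, 5) -> 6  [called from main, line 50]
Origin of each log line:
  1 — main, line 47
  2 — tally_events, line 29
  3 — index_entries, line 2
  4 — index_entries, line 7
  5 — pick_anchor, line 11
  6 — pick_anchor, line 16
  7 — tally_events, line 32
  8 — fold_scores, line 20
  9 — main, line 49
  10 — shape_report, line 36
A correct fix: line 39: replace `6` with `4`.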